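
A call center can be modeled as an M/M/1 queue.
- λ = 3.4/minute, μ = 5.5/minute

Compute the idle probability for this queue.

ρ = λ/μ = 3.4/5.5 = 0.6182
P(0) = 1 - ρ = 1 - 0.6182 = 0.3818
The server is idle 38.18% of the time.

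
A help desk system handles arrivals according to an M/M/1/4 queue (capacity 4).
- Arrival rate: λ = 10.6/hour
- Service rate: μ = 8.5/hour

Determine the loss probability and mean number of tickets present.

ρ = λ/μ = 10.6/8.5 = 1.24706
P₀ = (1-ρ)/(1-ρ^(K+1)) = (1-1.24706)/(1-1.24706^5) = -0.24706/-2.0160 = 0.1225
P_K = P₀×ρ^K = 0.12255 × 1.24706^4 = 0.12255 × 2.4185 = 0.2964
Blocking probability P_4 = 0.2964 (29.64%)
L = ρ[1 - (K+1)ρ^K + Kρ^(K+1)] / [(1-ρ)(1-ρ^(K+1))]
L = 1.24706 × (1 - 5×2.41852 + 4×3.01604) / ((1 - 1.24706) × (1 - 3.01604)) = 2.4325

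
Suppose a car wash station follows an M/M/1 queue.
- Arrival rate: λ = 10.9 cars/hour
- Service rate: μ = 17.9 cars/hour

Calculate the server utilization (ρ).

Server utilization: ρ = λ/μ
ρ = 10.9/17.9 = 0.6089
The server is busy 60.89% of the time.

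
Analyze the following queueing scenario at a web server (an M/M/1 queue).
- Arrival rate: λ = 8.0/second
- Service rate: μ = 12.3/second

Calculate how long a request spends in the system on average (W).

First, compute utilization: ρ = λ/μ = 8.0/12.3 = 0.6504
For M/M/1: W = 1/(μ-λ)
W = 1/(12.3-8.0) = 1/4.30
W = 0.2326 seconds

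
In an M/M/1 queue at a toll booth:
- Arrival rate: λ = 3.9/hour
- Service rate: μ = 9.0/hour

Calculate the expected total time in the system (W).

First, compute utilization: ρ = λ/μ = 3.9/9.0 = 0.4333
For M/M/1: W = 1/(μ-λ)
W = 1/(9.0-3.9) = 1/5.10
W = 0.1961 hours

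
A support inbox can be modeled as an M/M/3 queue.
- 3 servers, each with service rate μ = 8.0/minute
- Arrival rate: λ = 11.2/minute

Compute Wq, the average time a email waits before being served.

Traffic intensity: ρ = λ/(cμ) = 11.2/(3×8.0) = 0.4667
Since ρ = 0.4667 < 1, system is stable.
Offered load a = λ/μ = cρ = 11.2/8.0 = 1.4000
P₀ = [ Σₙ₌₀^2 aⁿ/n! + a^3/(3!(1-ρ)) ]⁻¹
Σ = a^0/0! + a^1/1! + a^2/2! = 1.0000 + 1.4000 + 0.9800 = 3.3800
a^3/(3!(1-ρ)) = 2.7440/(6 × 0.53333) = 0.8575
P₀ = 1/(3.3800 + 0.8575) = 0.2360
Lq = P₀·a^3·ρ / (3!(1-ρ)²) = 0.2360 × 2.7440 × 0.4667 / (6 × 0.2844) = 0.1771
Wq = Lq/λ = 0.1771/11.2 = 0.01581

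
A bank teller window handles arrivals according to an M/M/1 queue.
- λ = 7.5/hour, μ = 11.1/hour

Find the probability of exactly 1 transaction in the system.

ρ = λ/μ = 7.5/11.1 = 0.6757
P(n) = (1-ρ)ρⁿ
P(1) = (1-0.6757) × 0.6757^1
P(1) = 0.3243 × 0.6757
P(1) = 0.2191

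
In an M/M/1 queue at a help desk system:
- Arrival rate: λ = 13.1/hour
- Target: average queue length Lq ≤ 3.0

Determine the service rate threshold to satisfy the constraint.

For M/M/1: Lq = λ²/(μ(μ-λ))
Need Lq ≤ 3.0, i.e. μ(μ-λ) ≥ λ²/3.0
μ² - 13.1μ - 171.61/3.0 ≥ 0  →  μ² - 13.1μ - 57.20333 ≥ 0
Quadratic formula (positive root): μ = [λ + √(λ² + 4×57.20333)]/2
Discriminant: 171.61 + 4×57.20333 = 400.4233, √400.4233 = 20.0106
μ ≥ (13.1 + 20.0106)/2 = 16.5553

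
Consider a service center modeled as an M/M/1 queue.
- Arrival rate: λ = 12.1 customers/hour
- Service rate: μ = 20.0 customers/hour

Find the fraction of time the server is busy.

Server utilization: ρ = λ/μ
ρ = 12.1/20.0 = 0.6050
The server is busy 60.50% of the time.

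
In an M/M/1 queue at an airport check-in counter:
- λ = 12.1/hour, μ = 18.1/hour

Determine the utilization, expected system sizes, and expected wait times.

Step 1: ρ = λ/μ = 12.1/18.1 = 0.6685
Step 2: L = λ/(μ-λ) = 12.1/6.00 = 2.0167
Step 3: Lq = λ²/(μ(μ-λ)) = 146.41/(18.1×6.00) = 1.3482
Step 4: W = 1/(μ-λ) = 1/6.00 = 0.16667
Step 5: Wq = λ/(μ(μ-λ)) = 12.1/(18.1×6.00) = 0.1114
Step 6: P(0) = 1-ρ = 0.3315
Verify: L = λW = 12.1×0.16667 = 2.0167 ✔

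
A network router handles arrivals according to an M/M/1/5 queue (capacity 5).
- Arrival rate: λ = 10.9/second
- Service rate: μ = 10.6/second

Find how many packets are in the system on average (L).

ρ = λ/μ = 10.9/10.6 = 1.0283
P₀ = (1-ρ)/(1-ρ^(K+1)) = (1-1.0283)/(1-1.0283^6) = -0.028300/-0.18228 = 0.1553
P_K = P₀×ρ^K = 0.1553 × 1.0283^5 = 0.1553 × 1.1497 = 0.1785
L = ρ[1 - (K+1)ρ^K + Kρ^(K+1)] / [(1-ρ)(1-ρ^(K+1))]
L = 1.0283 × (1 - 6×1.149738777 + 5×1.182276385) / ((1 - 1.0283) × (1 - 1.182276385)) = 2.5814 packets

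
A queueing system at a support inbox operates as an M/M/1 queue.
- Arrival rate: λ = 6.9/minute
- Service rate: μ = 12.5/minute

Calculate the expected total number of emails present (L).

ρ = λ/μ = 6.9/12.5 = 0.5520
For M/M/1: L = λ/(μ-λ)
L = 6.9/(12.5-6.9) = 6.9/5.60
L = 1.2321 emails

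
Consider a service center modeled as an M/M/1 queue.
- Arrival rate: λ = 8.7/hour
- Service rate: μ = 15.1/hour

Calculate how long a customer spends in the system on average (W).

First, compute utilization: ρ = λ/μ = 8.7/15.1 = 0.5762
For M/M/1: W = 1/(μ-λ)
W = 1/(15.1-8.7) = 1/6.40
W = 0.1562 hours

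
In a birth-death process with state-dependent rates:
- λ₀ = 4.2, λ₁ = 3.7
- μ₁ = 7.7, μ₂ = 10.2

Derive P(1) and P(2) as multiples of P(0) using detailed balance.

Balance equations:
State 0: λ₀P₀ = μ₁P₁ → P₁ = (λ₀/μ₁)P₀ = (4.2/7.7)P₀ = 0.5455P₀
State 1: P₂ = (λ₀λ₁)/(μ₁μ₂)P₀ = (4.2×3.7)/(7.7×10.2)P₀ = 0.1979P₀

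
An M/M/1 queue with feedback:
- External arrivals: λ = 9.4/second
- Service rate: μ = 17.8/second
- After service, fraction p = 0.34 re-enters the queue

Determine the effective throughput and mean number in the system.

Effective arrival rate: λ_eff = λ/(1-p) = 9.4/(1-0.34) = 9.4/0.66 = 14.24242
ρ = λ_eff/μ = 14.24242/17.8 = 0.800136
L = ρ/(1-ρ) = 0.800136/(1-0.800136) = 4.0034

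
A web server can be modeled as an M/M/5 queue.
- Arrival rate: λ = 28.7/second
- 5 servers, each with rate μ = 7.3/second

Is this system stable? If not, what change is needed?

Stability requires ρ = λ/(cμ) < 1
ρ = 28.7/(5 × 7.3) = 28.7/36.50 = 0.7863
Since 0.7863 < 1, the system is STABLE.
The servers are busy 78.63% of the time.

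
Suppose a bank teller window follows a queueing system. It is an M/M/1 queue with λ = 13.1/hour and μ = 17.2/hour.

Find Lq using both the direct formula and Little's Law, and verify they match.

Method 1 (direct): Lq = λ²/(μ(μ-λ)) = 171.61/(17.2 × 4.10) = 2.4335

Method 2 (Little's Law):
W = 1/(μ-λ) = 1/4.10 = 0.2439
Wq = W - 1/μ = 0.2439 - 0.05814 = 0.18576
Lq = λWq = 13.1 × 0.18576 = 2.4335 ✔ (matches Method 1)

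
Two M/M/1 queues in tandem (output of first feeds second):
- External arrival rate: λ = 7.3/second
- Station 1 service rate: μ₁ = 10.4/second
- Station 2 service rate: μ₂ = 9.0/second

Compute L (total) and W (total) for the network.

By Jackson's theorem, each station behaves as independent M/M/1.
Station 1: ρ₁ = 7.3/10.4 = 0.7019, L₁ = ρ₁/(1-ρ₁) = λ/(μ₁-λ) = 7.3/3.10 = 2.35484
Station 2: ρ₂ = 7.3/9.0 = 0.8111, L₂ = ρ₂/(1-ρ₂) = λ/(μ₂-λ) = 7.3/1.70 = 4.29412
Total: L = L₁ + L₂ = 2.35484 + 4.29412 = 6.6490
W = L/λ = 6.6490/7.3 = 0.9108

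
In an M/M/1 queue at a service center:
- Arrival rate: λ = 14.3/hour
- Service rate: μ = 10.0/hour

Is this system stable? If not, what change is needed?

Stability requires ρ = λ/(cμ) < 1
ρ = 14.3/(1 × 10.0) = 14.3/10.00 = 1.4300
Since 1.4300 ≥ 1, the system is UNSTABLE.
Queue grows without bound. Need μ > λ = 14.3.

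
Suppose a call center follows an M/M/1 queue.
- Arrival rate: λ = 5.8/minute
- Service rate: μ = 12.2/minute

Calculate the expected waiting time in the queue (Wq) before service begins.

First, compute utilization: ρ = λ/μ = 5.8/12.2 = 0.4754
For M/M/1: Wq = λ/(μ(μ-λ))
Wq = 5.8/(12.2 × (12.2-5.8))
Wq = 5.8/(12.2 × 6.40)
Wq = 0.07428 minutes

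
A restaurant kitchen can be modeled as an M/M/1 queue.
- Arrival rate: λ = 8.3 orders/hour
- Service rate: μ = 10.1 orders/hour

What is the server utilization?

Server utilization: ρ = λ/μ
ρ = 8.3/10.1 = 0.8218
The server is busy 82.18% of the time.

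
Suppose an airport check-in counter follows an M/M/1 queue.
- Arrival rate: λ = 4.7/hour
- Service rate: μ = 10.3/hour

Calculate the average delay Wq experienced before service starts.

First, compute utilization: ρ = λ/μ = 4.7/10.3 = 0.4563
For M/M/1: Wq = λ/(μ(μ-λ))
Wq = 4.7/(10.3 × (10.3-4.7))
Wq = 4.7/(10.3 × 5.60)
Wq = 0.08148 hours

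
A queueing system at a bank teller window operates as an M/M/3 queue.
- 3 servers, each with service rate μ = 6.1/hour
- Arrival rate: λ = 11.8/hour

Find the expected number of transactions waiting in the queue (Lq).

Traffic intensity: ρ = λ/(cμ) = 11.8/(3×6.1) = 0.6448
Since ρ = 0.6448 < 1, system is stable.
Offered load a = λ/μ = cρ = 11.8/6.1 = 1.9344
P₀ = [ Σₙ₌₀^2 aⁿ/n! + a^3/(3!(1-ρ)) ]⁻¹
Σ = a^0/0! + a^1/1! + a^2/2! = 1.0000 + 1.9344 + 1.8710 = 4.8054
a^3/(3!(1-ρ)) = 7.2386/(6 × 0.35519) = 3.3966
P₀ = 1/(4.8054 + 3.3966) = 0.1219
Lq = P₀·a^3·ρ / (3!(1-ρ)²) = 0.12192 × 7.2386 × 0.64481 / (6 × 0.12616) = 0.7518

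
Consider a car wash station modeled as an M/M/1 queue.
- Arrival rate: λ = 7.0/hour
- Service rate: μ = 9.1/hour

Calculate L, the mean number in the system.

ρ = λ/μ = 7.0/9.1 = 0.7692
For M/M/1: L = λ/(μ-λ)
L = 7.0/(9.1-7.0) = 7.0/2.10
L = 3.3333 cars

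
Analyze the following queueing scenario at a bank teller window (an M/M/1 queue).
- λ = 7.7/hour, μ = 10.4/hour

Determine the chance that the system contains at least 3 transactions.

ρ = λ/μ = 7.7/10.4 = 0.7404
P(N ≥ n) = ρⁿ
P(N ≥ 3) = 0.7404^3
P(N ≥ 3) = 0.4059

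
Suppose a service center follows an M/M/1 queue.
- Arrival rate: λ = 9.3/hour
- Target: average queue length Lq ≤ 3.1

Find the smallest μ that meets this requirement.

For M/M/1: Lq = λ²/(μ(μ-λ))
Need Lq ≤ 3.1, i.e. μ(μ-λ) ≥ λ²/3.1
μ² - 9.3μ - 86.49/3.1 ≥ 0  →  μ² - 9.3μ - 27.9000 ≥ 0
Quadratic formula (positive root): μ = [λ + √(λ² + 4×27.9000)]/2
Discriminant: 86.49 + 4×27.9000 = 198.0900, √198.0900 = 14.0744
μ ≥ (9.3 + 14.0744)/2 = 11.6872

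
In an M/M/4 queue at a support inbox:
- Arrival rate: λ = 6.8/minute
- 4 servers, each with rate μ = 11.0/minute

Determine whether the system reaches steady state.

Stability requires ρ = λ/(cμ) < 1
ρ = 6.8/(4 × 11.0) = 6.8/44.00 = 0.1545
Since 0.1545 < 1, the system is STABLE.
The servers are busy 15.45% of the time.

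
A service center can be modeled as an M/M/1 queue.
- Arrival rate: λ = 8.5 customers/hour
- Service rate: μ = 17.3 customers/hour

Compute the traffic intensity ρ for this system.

Server utilization: ρ = λ/μ
ρ = 8.5/17.3 = 0.4913
The server is busy 49.13% of the time.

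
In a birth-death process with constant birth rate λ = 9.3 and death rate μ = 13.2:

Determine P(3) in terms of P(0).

For constant rates: P(n)/P(0) = (λ/μ)^n
P(3)/P(0) = (9.3/13.2)^3 = 0.7045^3 = 0.3497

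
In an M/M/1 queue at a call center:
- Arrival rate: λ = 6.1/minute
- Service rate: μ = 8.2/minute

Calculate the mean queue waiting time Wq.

First, compute utilization: ρ = λ/μ = 6.1/8.2 = 0.7439
For M/M/1: Wq = λ/(μ(μ-λ))
Wq = 6.1/(8.2 × (8.2-6.1))
Wq = 6.1/(8.2 × 2.10)
Wq = 0.3542 minutes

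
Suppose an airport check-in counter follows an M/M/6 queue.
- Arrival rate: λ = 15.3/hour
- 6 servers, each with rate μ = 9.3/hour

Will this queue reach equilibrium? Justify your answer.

Stability requires ρ = λ/(cμ) < 1
ρ = 15.3/(6 × 9.3) = 15.3/55.80 = 0.2742
Since 0.2742 < 1, the system is STABLE.
The servers are busy 27.42% of the time.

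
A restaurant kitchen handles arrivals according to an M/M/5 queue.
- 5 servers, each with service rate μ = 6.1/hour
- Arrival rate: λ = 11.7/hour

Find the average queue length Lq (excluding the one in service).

Traffic intensity: ρ = λ/(cμ) = 11.7/(5×6.1) = 0.3836
Since ρ = 0.3836 < 1, system is stable.
Offered load a = λ/μ = cρ = 11.7/6.1 = 1.9180
P₀ = [ Σₙ₌₀^4 aⁿ/n! + a^5/(5!(1-ρ)) ]⁻¹
Σ = a^0/0! + a^1/1! + a^2/2! + a^3/3! + a^4/4! = 1.00000 + 1.91803 + 1.83942 + 1.17603 + 0.563914 = 6.4974
a^5/(5!(1-ρ)) = 25.9585/(120 × 0.6164) = 0.3509
P₀ = 1/(6.4974 + 0.3509) = 0.1460
Lq = P₀·a^5·ρ / (5!(1-ρ)²) = 0.1460 × 25.9585 × 0.3836 / (120 × 0.3799) = 0.03189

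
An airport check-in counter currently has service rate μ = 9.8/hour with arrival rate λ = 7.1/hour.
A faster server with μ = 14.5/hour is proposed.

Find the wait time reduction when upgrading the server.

System 1: ρ₁ = 7.1/9.8 = 0.7245, W₁ = 1/(9.8-7.1) = 0.37037
System 2: ρ₂ = 7.1/14.5 = 0.4897, W₂ = 1/(14.5-7.1) = 0.13514
Improvement: (W₁-W₂)/W₁ = (0.37037-0.13514)/0.37037 = 63.51%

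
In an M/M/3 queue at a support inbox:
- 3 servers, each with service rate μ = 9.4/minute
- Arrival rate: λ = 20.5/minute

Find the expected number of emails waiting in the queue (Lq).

Traffic intensity: ρ = λ/(cμ) = 20.5/(3×9.4) = 0.7270
Since ρ = 0.7270 < 1, system is stable.
Offered load a = λ/μ = cρ = 20.5/9.4 = 2.1809
P₀ = [ Σₙ₌₀^2 aⁿ/n! + a^3/(3!(1-ρ)) ]⁻¹
Σ = a^0/0! + a^1/1! + a^2/2! = 1.00000 + 2.18085 + 2.37806 = 5.5589
a^3/(3!(1-ρ)) = 10.3724/(6 × 0.27305) = 6.3312
P₀ = 1/(5.5589 + 6.3312) = 0.08410
Lq = P₀·a^3·ρ / (3!(1-ρ)²) = 0.08410 × 10.3724 × 0.7270 / (6 × 0.07456) = 1.4176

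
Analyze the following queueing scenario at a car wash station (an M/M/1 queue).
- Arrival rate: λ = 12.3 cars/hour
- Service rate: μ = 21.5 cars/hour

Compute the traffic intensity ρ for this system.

Server utilization: ρ = λ/μ
ρ = 12.3/21.5 = 0.5721
The server is busy 57.21% of the time.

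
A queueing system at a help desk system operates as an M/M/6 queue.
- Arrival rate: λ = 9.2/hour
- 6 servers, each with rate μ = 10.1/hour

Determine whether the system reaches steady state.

Stability requires ρ = λ/(cμ) < 1
ρ = 9.2/(6 × 10.1) = 9.2/60.60 = 0.1518
Since 0.1518 < 1, the system is STABLE.
The servers are busy 15.18% of the time.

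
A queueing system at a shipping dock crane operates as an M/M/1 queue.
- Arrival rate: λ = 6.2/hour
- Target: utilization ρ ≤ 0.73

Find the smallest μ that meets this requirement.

ρ = λ/μ, so μ = λ/ρ
μ ≥ 6.2/0.73 = 8.4932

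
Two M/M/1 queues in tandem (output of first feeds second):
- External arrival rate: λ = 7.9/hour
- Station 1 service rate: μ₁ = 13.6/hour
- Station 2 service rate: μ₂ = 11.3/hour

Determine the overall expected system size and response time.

By Jackson's theorem, each station behaves as independent M/M/1.
Station 1: ρ₁ = 7.9/13.6 = 0.5809, L₁ = ρ₁/(1-ρ₁) = λ/(μ₁-λ) = 7.9/5.70 = 1.3860
Station 2: ρ₂ = 7.9/11.3 = 0.6991, L₂ = ρ₂/(1-ρ₂) = λ/(μ₂-λ) = 7.9/3.40 = 2.3235
Total: L = L₁ + L₂ = 1.3860 + 2.3235 = 3.7095
W = L/λ = 3.7095/7.9 = 0.4696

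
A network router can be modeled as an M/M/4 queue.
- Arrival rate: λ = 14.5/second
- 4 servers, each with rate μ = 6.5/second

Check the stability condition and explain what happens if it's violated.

Stability requires ρ = λ/(cμ) < 1
ρ = 14.5/(4 × 6.5) = 14.5/26.00 = 0.5577
Since 0.5577 < 1, the system is STABLE.
The servers are busy 55.77% of the time.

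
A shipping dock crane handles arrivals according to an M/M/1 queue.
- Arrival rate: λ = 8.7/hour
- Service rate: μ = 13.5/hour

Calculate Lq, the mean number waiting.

ρ = λ/μ = 8.7/13.5 = 0.6444
For M/M/1: Lq = λ²/(μ(μ-λ))
Lq = 75.69/(13.5 × 4.80)
Lq = 1.1681 containers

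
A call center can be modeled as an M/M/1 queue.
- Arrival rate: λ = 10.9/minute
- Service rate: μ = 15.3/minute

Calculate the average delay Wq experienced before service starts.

First, compute utilization: ρ = λ/μ = 10.9/15.3 = 0.7124
For M/M/1: Wq = λ/(μ(μ-λ))
Wq = 10.9/(15.3 × (15.3-10.9))
Wq = 10.9/(15.3 × 4.40)
Wq = 0.1619 minutes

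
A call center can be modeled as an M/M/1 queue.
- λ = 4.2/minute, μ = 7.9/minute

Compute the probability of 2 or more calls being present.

ρ = λ/μ = 4.2/7.9 = 0.5316
P(N ≥ n) = ρⁿ
P(N ≥ 2) = 0.5316^2
P(N ≥ 2) = 0.2826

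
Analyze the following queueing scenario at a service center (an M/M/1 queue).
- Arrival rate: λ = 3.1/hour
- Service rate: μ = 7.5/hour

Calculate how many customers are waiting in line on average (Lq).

ρ = λ/μ = 3.1/7.5 = 0.4133
For M/M/1: Lq = λ²/(μ(μ-λ))
Lq = 9.61/(7.5 × 4.40)
Lq = 0.2912 customers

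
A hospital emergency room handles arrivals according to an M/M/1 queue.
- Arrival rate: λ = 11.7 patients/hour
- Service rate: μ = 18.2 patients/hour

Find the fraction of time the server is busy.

Server utilization: ρ = λ/μ
ρ = 11.7/18.2 = 0.6429
The server is busy 64.29% of the time.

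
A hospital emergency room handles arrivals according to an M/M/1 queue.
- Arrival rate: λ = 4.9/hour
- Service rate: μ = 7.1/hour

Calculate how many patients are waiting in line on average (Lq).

ρ = λ/μ = 4.9/7.1 = 0.6901
For M/M/1: Lq = λ²/(μ(μ-λ))
Lq = 24.01/(7.1 × 2.20)
Lq = 1.5371 patients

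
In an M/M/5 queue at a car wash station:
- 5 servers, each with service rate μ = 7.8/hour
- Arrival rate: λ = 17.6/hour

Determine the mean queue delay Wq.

Traffic intensity: ρ = λ/(cμ) = 17.6/(5×7.8) = 0.4513
Since ρ = 0.4513 < 1, system is stable.
Offered load a = λ/μ = cρ = 17.6/7.8 = 2.2564
P₀ = [ Σₙ₌₀^4 aⁿ/n! + a^5/(5!(1-ρ)) ]⁻¹
Σ = a^0/0! + a^1/1! + a^2/2! + a^3/3! + a^4/4! = 1.0000 + 2.2564 + 2.5457 + 1.9147 + 1.0801 = 8.7969
a^5/(5!(1-ρ)) = 58.4912/(120 × 0.5487) = 0.8883
P₀ = 1/(8.7969 + 0.8883) = 0.1033
Lq = P₀·a^5·ρ / (5!(1-ρ)²) = 0.10325 × 58.4912 × 0.45128 / (120 × 0.30109) = 0.07543
Wq = Lq/λ = 0.07543/17.6 = 0.004286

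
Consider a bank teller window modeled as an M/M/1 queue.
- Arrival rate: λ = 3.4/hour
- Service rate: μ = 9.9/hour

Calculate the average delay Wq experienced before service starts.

First, compute utilization: ρ = λ/μ = 3.4/9.9 = 0.3434
For M/M/1: Wq = λ/(μ(μ-λ))
Wq = 3.4/(9.9 × (9.9-3.4))
Wq = 3.4/(9.9 × 6.50)
Wq = 0.05284 hours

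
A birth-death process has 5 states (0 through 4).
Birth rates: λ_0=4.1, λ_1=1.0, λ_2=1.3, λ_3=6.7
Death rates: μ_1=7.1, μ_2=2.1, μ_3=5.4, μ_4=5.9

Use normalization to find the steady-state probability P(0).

Ratios P(n)/P(0) = (λ₀···λₙ₋₁)/(μ₁···μₙ):
P(1)/P(0) = (4.1)/(7.1) = 0.57746
P(2)/P(0) = (4.1×1.0)/(7.1×2.1) = 0.27498
P(3)/P(0) = (4.1×1.0×1.3)/(7.1×2.1×5.4) = 0.066200
P(4)/P(0) = (4.1×1.0×1.3×6.7)/(7.1×2.1×5.4×5.9) = 0.075176

Normalization: ∑ P(n) = 1
P(0) × (1.0000 + 0.57746 + 0.27498 + 0.066200 + 0.075176) = 1
P(0) × 1.99382 = 1
P(0) = 1/1.99382 = 0.5015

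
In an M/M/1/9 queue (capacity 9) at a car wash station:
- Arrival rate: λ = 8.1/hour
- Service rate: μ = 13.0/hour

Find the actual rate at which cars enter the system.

ρ = λ/μ = 8.1/13.0 = 0.623077
P₀ = (1-ρ)/(1-ρ^(K+1)) = (1-0.623077)/(1-0.623077^10) = 0.37692/0.99118 = 0.3803
P_K = P₀×ρ^K = 0.38028 × 0.623077^9 = 0.38028 × 0.014154 = 0.005382
λ_eff = λ(1-P_K) = 8.1 × (1 - 0.005382) = 8.1 × 0.99462 = 8.0564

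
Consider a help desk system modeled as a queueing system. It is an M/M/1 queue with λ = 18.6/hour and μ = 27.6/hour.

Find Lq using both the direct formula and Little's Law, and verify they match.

Method 1 (direct): Lq = λ²/(μ(μ-λ)) = 345.96/(27.6 × 9.00) = 1.3928

Method 2 (Little's Law):
W = 1/(μ-λ) = 1/9.00 = 0.11111
Wq = W - 1/μ = 0.11111 - 0.036232 = 0.07488
Lq = λWq = 18.6 × 0.07488 = 1.3928 ✔ (matches Method 1)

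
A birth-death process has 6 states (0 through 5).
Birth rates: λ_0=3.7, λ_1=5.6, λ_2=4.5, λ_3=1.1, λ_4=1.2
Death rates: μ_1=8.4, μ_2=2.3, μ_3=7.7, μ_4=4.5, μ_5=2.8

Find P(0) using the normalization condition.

Ratios P(n)/P(0) = (λ₀···λₙ₋₁)/(μ₁···μₙ):
P(1)/P(0) = (3.7)/(8.4) = 0.44048
P(2)/P(0) = (3.7×5.6)/(8.4×2.3) = 1.0725
P(3)/P(0) = (3.7×5.6×4.5)/(8.4×2.3×7.7) = 0.62676
P(4)/P(0) = (3.7×5.6×4.5×1.1)/(8.4×2.3×7.7×4.5) = 0.15321
P(5)/P(0) = (3.7×5.6×4.5×1.1×1.2)/(8.4×2.3×7.7×4.5×2.8) = 0.065661

Normalization: ∑ P(n) = 1
P(0) × (1.0000 + 0.44048 + 1.0725 + 0.62676 + 0.15321 + 0.065661) = 1
P(0) × 3.3586 = 1
P(0) = 1/3.3586 = 0.2977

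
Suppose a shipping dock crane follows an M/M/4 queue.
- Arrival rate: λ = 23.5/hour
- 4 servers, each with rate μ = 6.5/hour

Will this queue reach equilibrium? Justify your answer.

Stability requires ρ = λ/(cμ) < 1
ρ = 23.5/(4 × 6.5) = 23.5/26.00 = 0.9038
Since 0.9038 < 1, the system is STABLE.
The servers are busy 90.38% of the time.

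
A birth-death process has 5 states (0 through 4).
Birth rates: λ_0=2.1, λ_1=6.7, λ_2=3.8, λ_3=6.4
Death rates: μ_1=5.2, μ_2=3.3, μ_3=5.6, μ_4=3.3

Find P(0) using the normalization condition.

Ratios P(n)/P(0) = (λ₀···λₙ₋₁)/(μ₁···μₙ):
P(1)/P(0) = (2.1)/(5.2) = 0.40385
P(2)/P(0) = (2.1×6.7)/(5.2×3.3) = 0.81993
P(3)/P(0) = (2.1×6.7×3.8)/(5.2×3.3×5.6) = 0.55638
P(4)/P(0) = (2.1×6.7×3.8×6.4)/(5.2×3.3×5.6×3.3) = 1.0790

Normalization: ∑ P(n) = 1
P(0) × (1.0000 + 0.40385 + 0.81993 + 0.55638 + 1.0790) = 1
P(0) × 3.8592 = 1
P(0) = 1/3.8592 = 0.2591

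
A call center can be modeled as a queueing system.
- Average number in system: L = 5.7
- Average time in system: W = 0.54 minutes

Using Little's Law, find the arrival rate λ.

Little's Law: L = λW, so λ = L/W
λ = 5.7/0.54 = 10.5556 calls/minute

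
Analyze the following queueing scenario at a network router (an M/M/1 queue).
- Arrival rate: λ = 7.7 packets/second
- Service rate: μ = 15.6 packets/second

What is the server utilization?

Server utilization: ρ = λ/μ
ρ = 7.7/15.6 = 0.4936
The server is busy 49.36% of the time.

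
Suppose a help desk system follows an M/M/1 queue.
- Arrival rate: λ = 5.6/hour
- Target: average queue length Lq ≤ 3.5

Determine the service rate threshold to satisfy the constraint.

For M/M/1: Lq = λ²/(μ(μ-λ))
Need Lq ≤ 3.5, i.e. μ(μ-λ) ≥ λ²/3.5
μ² - 5.6μ - 31.36/3.5 ≥ 0  →  μ² - 5.6μ - 8.9600 ≥ 0
Quadratic formula (positive root): μ = [λ + √(λ² + 4×8.9600)]/2
Discriminant: 31.36 + 4×8.9600 = 67.2000, √67.2000 = 8.1976
μ ≥ (5.6 + 8.1976)/2 = 6.8988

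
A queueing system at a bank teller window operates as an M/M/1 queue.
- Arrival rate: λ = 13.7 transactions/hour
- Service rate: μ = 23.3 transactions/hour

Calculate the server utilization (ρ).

Server utilization: ρ = λ/μ
ρ = 13.7/23.3 = 0.5880
The server is busy 58.80% of the time.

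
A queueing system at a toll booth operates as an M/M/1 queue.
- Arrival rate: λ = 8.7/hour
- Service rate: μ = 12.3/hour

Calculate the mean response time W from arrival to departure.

First, compute utilization: ρ = λ/μ = 8.7/12.3 = 0.7073
For M/M/1: W = 1/(μ-λ)
W = 1/(12.3-8.7) = 1/3.60
W = 0.2778 hours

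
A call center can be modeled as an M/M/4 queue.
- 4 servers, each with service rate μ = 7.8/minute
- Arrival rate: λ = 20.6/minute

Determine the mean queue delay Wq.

Traffic intensity: ρ = λ/(cμ) = 20.6/(4×7.8) = 0.6603
Since ρ = 0.6603 < 1, system is stable.
Offered load a = λ/μ = cρ = 20.6/7.8 = 2.6410
P₀ = [ Σₙ₌₀^3 aⁿ/n! + a^4/(4!(1-ρ)) ]⁻¹
Σ = a^0/0! + a^1/1! + a^2/2! + a^3/3! = 1.0000 + 2.6410 + 3.4875 + 3.0702 = 10.1987
a^4/(4!(1-ρ)) = 48.6509/(24 × 0.339744) = 5.9666
P₀ = 1/(10.1987 + 5.9666) = 0.06186
Lq = P₀·a^4·ρ / (4!(1-ρ)²) = 0.061861 × 48.6509 × 0.66026 / (24 × 0.11543) = 0.7173
Wq = Lq/λ = 0.7173/20.6 = 0.03482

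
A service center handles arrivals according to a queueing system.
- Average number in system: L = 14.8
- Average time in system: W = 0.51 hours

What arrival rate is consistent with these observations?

Little's Law: L = λW, so λ = L/W
λ = 14.8/0.51 = 29.0196 customers/hour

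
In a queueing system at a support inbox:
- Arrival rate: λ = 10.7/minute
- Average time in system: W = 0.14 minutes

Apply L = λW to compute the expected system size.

Little's Law: L = λW
L = 10.7 × 0.14 = 1.4980 emails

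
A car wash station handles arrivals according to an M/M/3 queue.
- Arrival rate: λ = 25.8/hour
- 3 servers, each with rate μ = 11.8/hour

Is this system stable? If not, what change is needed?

Stability requires ρ = λ/(cμ) < 1
ρ = 25.8/(3 × 11.8) = 25.8/35.40 = 0.7288
Since 0.7288 < 1, the system is STABLE.
The servers are busy 72.88% of the time.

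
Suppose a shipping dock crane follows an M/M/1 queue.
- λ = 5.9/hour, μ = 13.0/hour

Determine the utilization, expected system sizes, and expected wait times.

Step 1: ρ = λ/μ = 5.9/13.0 = 0.4538
Step 2: L = λ/(μ-λ) = 5.9/7.10 = 0.8310
Step 3: Lq = λ²/(μ(μ-λ)) = 34.81/(13.0×7.10) = 0.3771
Step 4: W = 1/(μ-λ) = 1/7.10 = 0.14085
Step 5: Wq = λ/(μ(μ-λ)) = 5.9/(13.0×7.10) = 0.06392
Step 6: P(0) = 1-ρ = 0.5462
Verify: L = λW = 5.9×0.14085 = 0.8310 ✔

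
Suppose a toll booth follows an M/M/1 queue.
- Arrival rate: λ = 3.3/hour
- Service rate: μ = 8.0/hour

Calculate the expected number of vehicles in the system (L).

ρ = λ/μ = 3.3/8.0 = 0.4125
For M/M/1: L = λ/(μ-λ)
L = 3.3/(8.0-3.3) = 3.3/4.70
L = 0.7021 vehicles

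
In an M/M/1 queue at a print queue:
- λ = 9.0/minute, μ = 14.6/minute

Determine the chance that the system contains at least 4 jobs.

ρ = λ/μ = 9.0/14.6 = 0.6164
P(N ≥ n) = ρⁿ
P(N ≥ 4) = 0.6164^4
P(N ≥ 4) = 0.1444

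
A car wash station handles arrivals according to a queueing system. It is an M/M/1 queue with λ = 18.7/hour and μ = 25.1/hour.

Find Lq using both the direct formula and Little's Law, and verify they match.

Method 1 (direct): Lq = λ²/(μ(μ-λ)) = 349.69/(25.1 × 6.40) = 2.1769

Method 2 (Little's Law):
W = 1/(μ-λ) = 1/6.40 = 0.15625
Wq = W - 1/μ = 0.15625 - 0.039841 = 0.11641
Lq = λWq = 18.7 × 0.11641 = 2.1769 ✔ (matches Method 1)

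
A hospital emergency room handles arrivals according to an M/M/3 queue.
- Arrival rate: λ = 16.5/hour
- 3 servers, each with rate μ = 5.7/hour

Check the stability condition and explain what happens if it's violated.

Stability requires ρ = λ/(cμ) < 1
ρ = 16.5/(3 × 5.7) = 16.5/17.10 = 0.9649
Since 0.9649 < 1, the system is STABLE.
The servers are busy 96.49% of the time.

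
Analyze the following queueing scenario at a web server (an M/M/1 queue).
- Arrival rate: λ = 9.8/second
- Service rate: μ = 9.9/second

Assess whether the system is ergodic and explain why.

Stability requires ρ = λ/(cμ) < 1
ρ = 9.8/(1 × 9.9) = 9.8/9.90 = 0.9899
Since 0.9899 < 1, the system is STABLE.
The server is busy 98.99% of the time.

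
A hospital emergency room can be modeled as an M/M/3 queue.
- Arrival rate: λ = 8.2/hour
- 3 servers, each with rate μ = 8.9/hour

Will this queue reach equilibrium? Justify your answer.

Stability requires ρ = λ/(cμ) < 1
ρ = 8.2/(3 × 8.9) = 8.2/26.70 = 0.3071
Since 0.3071 < 1, the system is STABLE.
The servers are busy 30.71% of the time.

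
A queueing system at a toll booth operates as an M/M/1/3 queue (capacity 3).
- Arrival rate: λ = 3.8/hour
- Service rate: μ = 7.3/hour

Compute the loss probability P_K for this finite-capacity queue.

ρ = λ/μ = 3.8/7.3 = 0.52055
P₀ = (1-ρ)/(1-ρ^(K+1)) = (1-0.52055)/(1-0.52055^4) = 0.47945/0.92657 = 0.5174
P_K = P₀×ρ^K = 0.517444 × 0.52055^3 = 0.517444 × 0.141055 = 0.07299
Blocking probability = 7.30%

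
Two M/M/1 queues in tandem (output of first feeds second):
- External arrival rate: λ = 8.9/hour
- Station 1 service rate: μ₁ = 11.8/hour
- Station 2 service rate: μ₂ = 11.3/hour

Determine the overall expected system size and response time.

By Jackson's theorem, each station behaves as independent M/M/1.
Station 1: ρ₁ = 8.9/11.8 = 0.7542, L₁ = ρ₁/(1-ρ₁) = λ/(μ₁-λ) = 8.9/2.90 = 3.0690
Station 2: ρ₂ = 8.9/11.3 = 0.7876, L₂ = ρ₂/(1-ρ₂) = λ/(μ₂-λ) = 8.9/2.40 = 3.7083
Total: L = L₁ + L₂ = 3.0690 + 3.7083 = 6.7773
W = L/λ = 6.7773/8.9 = 0.7615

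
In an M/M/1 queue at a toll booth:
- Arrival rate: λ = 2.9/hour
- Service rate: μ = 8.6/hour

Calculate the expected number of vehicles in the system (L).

ρ = λ/μ = 2.9/8.6 = 0.3372
For M/M/1: L = λ/(μ-λ)
L = 2.9/(8.6-2.9) = 2.9/5.70
L = 0.5088 vehicles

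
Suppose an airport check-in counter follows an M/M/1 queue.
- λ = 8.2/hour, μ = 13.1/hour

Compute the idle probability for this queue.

ρ = λ/μ = 8.2/13.1 = 0.6260
P(0) = 1 - ρ = 1 - 0.6260 = 0.3740
The server is idle 37.40% of the time.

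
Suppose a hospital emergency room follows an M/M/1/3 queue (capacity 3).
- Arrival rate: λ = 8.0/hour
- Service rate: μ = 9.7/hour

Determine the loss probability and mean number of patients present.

ρ = λ/μ = 8.0/9.7 = 0.8247
P₀ = (1-ρ)/(1-ρ^(K+1)) = (1-0.8247)/(1-0.8247^4) = 0.1753/0.5374 = 0.3262
P_K = P₀×ρ^K = 0.3262 × 0.8247^3 = 0.3262 × 0.5609 = 0.1830
Blocking probability P_3 = 0.1830 (18.30%)
L = ρ[1 - (K+1)ρ^K + Kρ^(K+1)] / [(1-ρ)(1-ρ^(K+1))]
L = 0.8247 × (1 - 4×0.560903 + 3×0.462577) / ((1 - 0.8247) × (1 - 0.462577)) = 1.2616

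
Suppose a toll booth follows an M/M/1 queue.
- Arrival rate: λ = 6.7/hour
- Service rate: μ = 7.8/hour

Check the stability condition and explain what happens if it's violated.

Stability requires ρ = λ/(cμ) < 1
ρ = 6.7/(1 × 7.8) = 6.7/7.80 = 0.8590
Since 0.8590 < 1, the system is STABLE.
The server is busy 85.90% of the time.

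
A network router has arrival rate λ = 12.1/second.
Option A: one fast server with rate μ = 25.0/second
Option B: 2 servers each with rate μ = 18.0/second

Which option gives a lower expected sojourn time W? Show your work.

Option A: single server μ = 25.0 (M/M/1)
  ρ_A = 12.1/25.0 = 0.4840
  W_A = 1/(μ-λ) = 1/(25.0-12.1) = 1/12.90 = 0.07752

Option B: 2 servers μ = 18.0 (M/M/2)
  ρ_B = λ/(cμ) = 12.1/(2×18.0) = 0.3361
  Offered load a = λ/μ = cρ = 12.1/18.0 = 0.6722
  P₀ = [ Σₙ₌₀^1 aⁿ/n! + a^2/(2!(1-ρ)) ]⁻¹
  Σ = a^0/0! + a^1/1! = 1.0000 + 0.6722 = 1.6722
  a^2/(2!(1-ρ)) = 0.4519/(2 × 0.6639) = 0.3403
  P₀ = 1/(1.6722 + 0.3403) = 0.4969
  Lq = P₀·a^2·ρ / (2!(1-ρ)²) = 0.49688 × 0.45188 × 0.33611 / (2 × 0.44075) = 0.08561
  Wq_B = Lq/λ = 0.08561/12.1 = 0.007075
  W_B = Wq_B + 1/μ = 0.007075 + 0.05556 = 0.06263

Since W_B = 0.06263 < W_A = 0.07752, Option B (multiple servers) has the shorter time in system.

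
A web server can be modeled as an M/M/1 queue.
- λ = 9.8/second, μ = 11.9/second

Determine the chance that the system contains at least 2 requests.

ρ = λ/μ = 9.8/11.9 = 0.8235
P(N ≥ n) = ρⁿ
P(N ≥ 2) = 0.8235^2
P(N ≥ 2) = 0.6782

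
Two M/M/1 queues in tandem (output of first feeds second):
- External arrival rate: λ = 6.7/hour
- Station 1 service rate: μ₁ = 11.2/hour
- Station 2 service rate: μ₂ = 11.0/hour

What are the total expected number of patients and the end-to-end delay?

By Jackson's theorem, each station behaves as independent M/M/1.
Station 1: ρ₁ = 6.7/11.2 = 0.5982, L₁ = ρ₁/(1-ρ₁) = λ/(μ₁-λ) = 6.7/4.50 = 1.4889
Station 2: ρ₂ = 6.7/11.0 = 0.6091, L₂ = ρ₂/(1-ρ₂) = λ/(μ₂-λ) = 6.7/4.30 = 1.5581
Total: L = L₁ + L₂ = 1.4889 + 1.5581 = 3.0470
W = L/λ = 3.0470/6.7 = 0.4548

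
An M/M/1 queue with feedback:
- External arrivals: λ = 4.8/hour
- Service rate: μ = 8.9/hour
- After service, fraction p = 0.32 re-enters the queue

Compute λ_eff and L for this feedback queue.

Effective arrival rate: λ_eff = λ/(1-p) = 4.8/(1-0.32) = 4.8/0.68 = 7.05882
ρ = λ_eff/μ = 7.05882/8.9 = 0.793126
L = ρ/(1-ρ) = 0.793126/(1-0.793126) = 3.8339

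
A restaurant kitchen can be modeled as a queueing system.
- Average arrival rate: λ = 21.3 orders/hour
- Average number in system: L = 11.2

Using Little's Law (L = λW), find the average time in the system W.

Little's Law: L = λW, so W = L/λ
W = 11.2/21.3 = 0.5258 hours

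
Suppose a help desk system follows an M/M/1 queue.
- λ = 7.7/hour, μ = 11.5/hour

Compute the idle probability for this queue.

ρ = λ/μ = 7.7/11.5 = 0.6696
P(0) = 1 - ρ = 1 - 0.6696 = 0.3304
The server is idle 33.04% of the time.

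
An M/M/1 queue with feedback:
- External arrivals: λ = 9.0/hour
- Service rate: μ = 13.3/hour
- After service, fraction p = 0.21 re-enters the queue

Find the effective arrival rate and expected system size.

Effective arrival rate: λ_eff = λ/(1-p) = 9.0/(1-0.21) = 9.0/0.79 = 11.39241
ρ = λ_eff/μ = 11.39241/13.3 = 0.856572
L = ρ/(1-ρ) = 0.856572/(1-0.856572) = 5.9721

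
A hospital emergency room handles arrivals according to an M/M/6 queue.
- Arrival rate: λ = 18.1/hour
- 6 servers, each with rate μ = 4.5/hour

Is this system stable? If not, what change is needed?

Stability requires ρ = λ/(cμ) < 1
ρ = 18.1/(6 × 4.5) = 18.1/27.00 = 0.6704
Since 0.6704 < 1, the system is STABLE.
The servers are busy 67.04% of the time.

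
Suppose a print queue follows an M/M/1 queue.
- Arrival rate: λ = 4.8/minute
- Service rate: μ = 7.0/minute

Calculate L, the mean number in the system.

ρ = λ/μ = 4.8/7.0 = 0.6857
For M/M/1: L = λ/(μ-λ)
L = 4.8/(7.0-4.8) = 4.8/2.20
L = 2.1818 jobs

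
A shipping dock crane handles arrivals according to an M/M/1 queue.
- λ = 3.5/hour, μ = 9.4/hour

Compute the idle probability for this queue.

ρ = λ/μ = 3.5/9.4 = 0.3723
P(0) = 1 - ρ = 1 - 0.3723 = 0.6277
The server is idle 62.77% of the time.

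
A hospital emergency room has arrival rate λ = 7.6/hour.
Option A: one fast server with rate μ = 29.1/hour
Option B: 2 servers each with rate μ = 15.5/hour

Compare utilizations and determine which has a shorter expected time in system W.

Option A: single server μ = 29.1 (M/M/1)
  ρ_A = 7.6/29.1 = 0.2612
  W_A = 1/(μ-λ) = 1/(29.1-7.6) = 1/21.50 = 0.04651

Option B: 2 servers μ = 15.5 (M/M/2)
  ρ_B = λ/(cμ) = 7.6/(2×15.5) = 0.2452
  Offered load a = λ/μ = cρ = 7.6/15.5 = 0.4903
  P₀ = [ Σₙ₌₀^1 aⁿ/n! + a^2/(2!(1-ρ)) ]⁻¹
  Σ = a^0/0! + a^1/1! = 1.0000 + 0.4903 = 1.4903
  a^2/(2!(1-ρ)) = 0.24042/(2 × 0.75484) = 0.1593
  P₀ = 1/(1.4903 + 0.1593) = 0.6062
  Lq = P₀·a^2·ρ / (2!(1-ρ)²) = 0.606218 × 0.240416 × 0.245161 / (2 × 0.569781) = 0.03135
  Wq_B = Lq/λ = 0.0313549/7.6 = 0.0041256
  W_B = Wq_B + 1/μ = 0.0041256 + 0.064516 = 0.06864

Since W_A = 0.04651 < W_B = 0.06864, Option A (single fast server) has the shorter time in system.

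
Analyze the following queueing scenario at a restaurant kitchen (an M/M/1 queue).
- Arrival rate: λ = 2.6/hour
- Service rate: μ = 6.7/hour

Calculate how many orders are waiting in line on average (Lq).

ρ = λ/μ = 2.6/6.7 = 0.3881
For M/M/1: Lq = λ²/(μ(μ-λ))
Lq = 6.76/(6.7 × 4.10)
Lq = 0.2461 orders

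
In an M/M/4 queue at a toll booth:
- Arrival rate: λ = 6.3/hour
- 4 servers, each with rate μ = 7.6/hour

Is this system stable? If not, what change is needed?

Stability requires ρ = λ/(cμ) < 1
ρ = 6.3/(4 × 7.6) = 6.3/30.40 = 0.2072
Since 0.2072 < 1, the system is STABLE.
The servers are busy 20.72% of the time.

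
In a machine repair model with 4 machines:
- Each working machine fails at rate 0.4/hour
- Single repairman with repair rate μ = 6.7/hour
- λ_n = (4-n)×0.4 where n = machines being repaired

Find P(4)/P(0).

P(4)/P(0) = ∏_{i=0}^{4-1} λ_i/μ_{i+1}
= (4-0)×0.4/6.7 × (4-1)×0.4/6.7 × (4-2)×0.4/6.7 × (4-3)×0.4/6.7
= 0.0003049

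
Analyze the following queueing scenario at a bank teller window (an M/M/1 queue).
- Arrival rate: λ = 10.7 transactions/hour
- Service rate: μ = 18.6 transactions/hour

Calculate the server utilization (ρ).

Server utilization: ρ = λ/μ
ρ = 10.7/18.6 = 0.5753
The server is busy 57.53% of the time.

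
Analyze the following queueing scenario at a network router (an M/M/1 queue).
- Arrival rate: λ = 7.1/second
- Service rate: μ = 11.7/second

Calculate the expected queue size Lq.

ρ = λ/μ = 7.1/11.7 = 0.6068
For M/M/1: Lq = λ²/(μ(μ-λ))
Lq = 50.41/(11.7 × 4.60)
Lq = 0.9366 packets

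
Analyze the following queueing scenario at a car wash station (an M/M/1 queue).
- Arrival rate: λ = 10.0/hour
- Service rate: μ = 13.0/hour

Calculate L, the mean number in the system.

ρ = λ/μ = 10.0/13.0 = 0.7692
For M/M/1: L = λ/(μ-λ)
L = 10.0/(13.0-10.0) = 10.0/3.00
L = 3.3333 cars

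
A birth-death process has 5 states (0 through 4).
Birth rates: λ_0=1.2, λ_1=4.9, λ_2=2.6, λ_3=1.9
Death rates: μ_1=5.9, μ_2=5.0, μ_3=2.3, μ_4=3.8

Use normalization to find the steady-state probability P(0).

Ratios P(n)/P(0) = (λ₀···λₙ₋₁)/(μ₁···μₙ):
P(1)/P(0) = (1.2)/(5.9) = 0.2034
P(2)/P(0) = (1.2×4.9)/(5.9×5.0) = 0.1993
P(3)/P(0) = (1.2×4.9×2.6)/(5.9×5.0×2.3) = 0.2253
P(4)/P(0) = (1.2×4.9×2.6×1.9)/(5.9×5.0×2.3×3.8) = 0.1127

Normalization: ∑ P(n) = 1
P(0) × (1.0000 + 0.2034 + 0.1993 + 0.2253 + 0.1127) = 1
P(0) × 1.7407 = 1
P(0) = 1/1.7407 = 0.5745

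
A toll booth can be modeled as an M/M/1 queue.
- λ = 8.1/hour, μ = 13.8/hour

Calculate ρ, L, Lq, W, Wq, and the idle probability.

Step 1: ρ = λ/μ = 8.1/13.8 = 0.5870
Step 2: L = λ/(μ-λ) = 8.1/5.70 = 1.4211
Step 3: Lq = λ²/(μ(μ-λ)) = 65.61/(13.8×5.70) = 0.8341
Step 4: W = 1/(μ-λ) = 1/5.70 = 0.17544
Step 5: Wq = λ/(μ(μ-λ)) = 8.1/(13.8×5.70) = 0.1030
Step 6: P(0) = 1-ρ = 0.4130
Verify: L = λW = 8.1×0.17544 = 1.4211 ✔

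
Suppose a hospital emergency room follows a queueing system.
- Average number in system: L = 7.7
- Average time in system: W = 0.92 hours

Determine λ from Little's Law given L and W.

Little's Law: L = λW, so λ = L/W
λ = 7.7/0.92 = 8.3696 patients/hour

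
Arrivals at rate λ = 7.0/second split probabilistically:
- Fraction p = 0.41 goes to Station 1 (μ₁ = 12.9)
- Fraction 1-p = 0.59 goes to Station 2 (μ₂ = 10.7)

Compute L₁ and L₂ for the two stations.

Effective rates: λ₁ = 7.0×0.41 = 2.87, λ₂ = 7.0×0.59 = 4.13
Station 1: ρ₁ = 2.87/12.9 = 0.22248, L₁ = ρ₁/(1-ρ₁) = 0.22248/(1-0.22248) = 0.2861
Station 2: ρ₂ = 4.13/10.7 = 0.38598, L₂ = ρ₂/(1-ρ₂) = 0.38598/(1-0.38598) = 0.6286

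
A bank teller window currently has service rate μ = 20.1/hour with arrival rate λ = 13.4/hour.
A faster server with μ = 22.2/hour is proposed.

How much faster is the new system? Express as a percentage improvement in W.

System 1: ρ₁ = 13.4/20.1 = 0.6667, W₁ = 1/(20.1-13.4) = 0.14925
System 2: ρ₂ = 13.4/22.2 = 0.6036, W₂ = 1/(22.2-13.4) = 0.11364
Improvement: (W₁-W₂)/W₁ = (0.14925-0.11364)/0.14925 = 23.86%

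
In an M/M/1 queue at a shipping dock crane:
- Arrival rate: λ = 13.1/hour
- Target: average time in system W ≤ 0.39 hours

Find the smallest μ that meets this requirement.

For M/M/1: W = 1/(μ-λ)
Need W ≤ 0.39, so 1/(μ-λ) ≤ 0.39
μ - λ ≥ 1/0.39 = 2.5641
μ ≥ 13.1 + 2.5641 = 15.6641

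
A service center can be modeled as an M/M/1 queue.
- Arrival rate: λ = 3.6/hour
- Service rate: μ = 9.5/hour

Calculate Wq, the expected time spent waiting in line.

First, compute utilization: ρ = λ/μ = 3.6/9.5 = 0.3789
For M/M/1: Wq = λ/(μ(μ-λ))
Wq = 3.6/(9.5 × (9.5-3.6))
Wq = 3.6/(9.5 × 5.90)
Wq = 0.06423 hours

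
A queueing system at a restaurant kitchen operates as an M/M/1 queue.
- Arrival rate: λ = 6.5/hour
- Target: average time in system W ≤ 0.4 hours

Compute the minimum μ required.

For M/M/1: W = 1/(μ-λ)
Need W ≤ 0.4, so 1/(μ-λ) ≤ 0.4
μ - λ ≥ 1/0.4 = 2.5000
μ ≥ 6.5 + 2.5000 = 9.0000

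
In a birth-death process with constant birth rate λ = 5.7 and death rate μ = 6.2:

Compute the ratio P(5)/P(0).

For constant rates: P(n)/P(0) = (λ/μ)^n
P(5)/P(0) = (5.7/6.2)^5 = 0.91935^5 = 0.6568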